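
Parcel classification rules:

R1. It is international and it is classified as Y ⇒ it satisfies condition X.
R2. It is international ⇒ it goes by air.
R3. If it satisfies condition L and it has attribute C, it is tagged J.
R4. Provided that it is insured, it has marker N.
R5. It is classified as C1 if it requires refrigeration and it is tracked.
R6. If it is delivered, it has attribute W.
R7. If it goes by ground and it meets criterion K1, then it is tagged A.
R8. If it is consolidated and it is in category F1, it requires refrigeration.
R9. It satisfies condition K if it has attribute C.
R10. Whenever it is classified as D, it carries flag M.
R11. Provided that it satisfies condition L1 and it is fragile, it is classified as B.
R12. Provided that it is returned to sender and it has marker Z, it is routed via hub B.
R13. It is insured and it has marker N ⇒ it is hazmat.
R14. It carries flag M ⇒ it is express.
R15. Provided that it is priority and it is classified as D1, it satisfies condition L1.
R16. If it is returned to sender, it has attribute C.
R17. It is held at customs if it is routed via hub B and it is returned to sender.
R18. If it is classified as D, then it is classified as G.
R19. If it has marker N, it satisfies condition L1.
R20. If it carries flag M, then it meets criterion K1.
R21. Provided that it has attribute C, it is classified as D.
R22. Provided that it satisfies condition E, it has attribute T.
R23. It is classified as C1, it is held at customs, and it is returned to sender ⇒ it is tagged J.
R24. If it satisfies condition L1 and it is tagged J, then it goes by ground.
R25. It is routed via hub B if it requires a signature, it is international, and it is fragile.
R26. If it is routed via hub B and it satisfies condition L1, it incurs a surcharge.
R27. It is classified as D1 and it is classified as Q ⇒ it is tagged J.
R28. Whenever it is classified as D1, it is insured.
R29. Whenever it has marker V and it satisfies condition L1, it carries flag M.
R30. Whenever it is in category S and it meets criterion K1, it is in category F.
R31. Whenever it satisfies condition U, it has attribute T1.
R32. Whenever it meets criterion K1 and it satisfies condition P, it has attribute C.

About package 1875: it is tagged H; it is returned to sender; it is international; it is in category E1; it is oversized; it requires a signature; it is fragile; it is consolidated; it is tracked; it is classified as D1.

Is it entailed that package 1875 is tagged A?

Forward chaining from the given facts derives: goes by air, has attribute C, is classified as D, is routed via hub B, is insured, has marker N, satisfies condition K, carries flag M, is hazmat, is express, is held at customs, is classified as G, satisfies condition L1, meets criterion K1, incurs a surcharge, is classified as B.
The only rule concluding "it is tagged A" is R7, which needs "it goes by ground"; that is never established.

No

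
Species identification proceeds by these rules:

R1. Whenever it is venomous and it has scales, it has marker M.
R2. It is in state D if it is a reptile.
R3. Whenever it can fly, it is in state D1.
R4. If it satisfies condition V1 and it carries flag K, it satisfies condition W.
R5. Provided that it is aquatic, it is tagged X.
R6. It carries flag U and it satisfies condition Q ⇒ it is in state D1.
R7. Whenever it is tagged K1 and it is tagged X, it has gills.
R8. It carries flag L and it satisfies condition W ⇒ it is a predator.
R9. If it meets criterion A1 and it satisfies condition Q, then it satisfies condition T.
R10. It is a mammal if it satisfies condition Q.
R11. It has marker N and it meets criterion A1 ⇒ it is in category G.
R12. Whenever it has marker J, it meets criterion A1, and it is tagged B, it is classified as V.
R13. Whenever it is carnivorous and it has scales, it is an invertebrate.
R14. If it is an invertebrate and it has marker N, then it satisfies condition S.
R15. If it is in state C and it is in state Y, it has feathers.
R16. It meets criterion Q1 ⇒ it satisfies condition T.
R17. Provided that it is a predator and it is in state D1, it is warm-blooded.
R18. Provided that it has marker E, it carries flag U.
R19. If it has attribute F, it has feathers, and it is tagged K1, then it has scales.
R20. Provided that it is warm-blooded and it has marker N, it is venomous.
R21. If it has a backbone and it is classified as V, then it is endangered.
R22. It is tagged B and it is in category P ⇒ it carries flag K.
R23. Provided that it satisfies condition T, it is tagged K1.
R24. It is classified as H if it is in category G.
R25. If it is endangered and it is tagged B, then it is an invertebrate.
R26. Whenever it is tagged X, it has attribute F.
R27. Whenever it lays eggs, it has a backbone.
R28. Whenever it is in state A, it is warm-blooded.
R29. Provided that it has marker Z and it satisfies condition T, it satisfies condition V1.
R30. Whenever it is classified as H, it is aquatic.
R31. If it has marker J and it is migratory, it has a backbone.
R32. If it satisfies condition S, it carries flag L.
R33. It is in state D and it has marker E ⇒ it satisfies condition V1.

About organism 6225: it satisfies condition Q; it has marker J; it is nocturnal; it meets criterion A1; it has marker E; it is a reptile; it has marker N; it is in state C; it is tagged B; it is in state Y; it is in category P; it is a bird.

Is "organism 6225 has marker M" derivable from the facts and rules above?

Forward chaining from the given facts derives: is in state D, satisfies condition T, is a mammal, is in category G, is classified as V, has feathers, carries flag U, carries flag K, is tagged K1, is classified as H, is aquatic, satisfies condition V1, satisfies condition W, is tagged X, is in state D1, has gills, has attribute F, has scales.
The only rule concluding "it has marker M" is R1, which needs "it is venomous"; that is never established.

No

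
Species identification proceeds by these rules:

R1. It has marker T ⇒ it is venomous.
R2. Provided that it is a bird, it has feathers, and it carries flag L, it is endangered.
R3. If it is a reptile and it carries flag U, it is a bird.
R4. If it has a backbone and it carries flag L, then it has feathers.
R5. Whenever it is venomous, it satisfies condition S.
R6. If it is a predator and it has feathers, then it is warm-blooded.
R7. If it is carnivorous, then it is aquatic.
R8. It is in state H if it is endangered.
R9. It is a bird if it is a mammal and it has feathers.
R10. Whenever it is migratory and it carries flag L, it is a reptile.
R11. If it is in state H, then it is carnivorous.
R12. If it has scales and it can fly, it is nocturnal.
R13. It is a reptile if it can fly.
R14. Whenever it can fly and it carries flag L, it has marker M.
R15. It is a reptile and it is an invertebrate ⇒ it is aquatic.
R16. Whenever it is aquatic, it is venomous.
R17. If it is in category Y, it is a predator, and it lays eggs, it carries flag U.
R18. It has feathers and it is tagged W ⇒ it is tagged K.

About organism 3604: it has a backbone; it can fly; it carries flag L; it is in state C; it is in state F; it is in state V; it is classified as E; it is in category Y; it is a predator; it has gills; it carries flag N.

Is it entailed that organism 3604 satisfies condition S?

Forward chaining from the given facts derives: has feathers, is warm-blooded, is a reptile, has marker M.
The only rule concluding "it satisfies condition S" is R5, which needs "it is venomous"; that is never established.

No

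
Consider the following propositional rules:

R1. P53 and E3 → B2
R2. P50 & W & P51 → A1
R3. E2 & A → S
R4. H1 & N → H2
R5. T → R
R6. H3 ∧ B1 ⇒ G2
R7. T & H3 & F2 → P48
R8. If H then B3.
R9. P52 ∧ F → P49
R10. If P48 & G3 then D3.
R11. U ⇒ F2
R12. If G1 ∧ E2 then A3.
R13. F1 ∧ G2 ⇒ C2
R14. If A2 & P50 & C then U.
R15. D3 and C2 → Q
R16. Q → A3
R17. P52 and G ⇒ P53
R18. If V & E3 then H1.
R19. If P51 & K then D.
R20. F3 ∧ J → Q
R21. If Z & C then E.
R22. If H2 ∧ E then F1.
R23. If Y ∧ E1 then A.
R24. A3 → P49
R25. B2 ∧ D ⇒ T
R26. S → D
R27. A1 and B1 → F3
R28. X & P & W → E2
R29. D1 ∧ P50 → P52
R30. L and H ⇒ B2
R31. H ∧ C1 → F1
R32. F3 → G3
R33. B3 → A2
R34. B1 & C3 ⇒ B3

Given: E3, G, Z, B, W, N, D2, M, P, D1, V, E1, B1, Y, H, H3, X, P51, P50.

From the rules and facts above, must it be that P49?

No

Forward chaining from the given facts derives: A1, G2, B3, H1, A, F3, E2, P52, G3, A2, S, H2, P53, D, B2, T, R.
Rules concluding P49: R9 needs F; R24 needs A3 — none of these are established.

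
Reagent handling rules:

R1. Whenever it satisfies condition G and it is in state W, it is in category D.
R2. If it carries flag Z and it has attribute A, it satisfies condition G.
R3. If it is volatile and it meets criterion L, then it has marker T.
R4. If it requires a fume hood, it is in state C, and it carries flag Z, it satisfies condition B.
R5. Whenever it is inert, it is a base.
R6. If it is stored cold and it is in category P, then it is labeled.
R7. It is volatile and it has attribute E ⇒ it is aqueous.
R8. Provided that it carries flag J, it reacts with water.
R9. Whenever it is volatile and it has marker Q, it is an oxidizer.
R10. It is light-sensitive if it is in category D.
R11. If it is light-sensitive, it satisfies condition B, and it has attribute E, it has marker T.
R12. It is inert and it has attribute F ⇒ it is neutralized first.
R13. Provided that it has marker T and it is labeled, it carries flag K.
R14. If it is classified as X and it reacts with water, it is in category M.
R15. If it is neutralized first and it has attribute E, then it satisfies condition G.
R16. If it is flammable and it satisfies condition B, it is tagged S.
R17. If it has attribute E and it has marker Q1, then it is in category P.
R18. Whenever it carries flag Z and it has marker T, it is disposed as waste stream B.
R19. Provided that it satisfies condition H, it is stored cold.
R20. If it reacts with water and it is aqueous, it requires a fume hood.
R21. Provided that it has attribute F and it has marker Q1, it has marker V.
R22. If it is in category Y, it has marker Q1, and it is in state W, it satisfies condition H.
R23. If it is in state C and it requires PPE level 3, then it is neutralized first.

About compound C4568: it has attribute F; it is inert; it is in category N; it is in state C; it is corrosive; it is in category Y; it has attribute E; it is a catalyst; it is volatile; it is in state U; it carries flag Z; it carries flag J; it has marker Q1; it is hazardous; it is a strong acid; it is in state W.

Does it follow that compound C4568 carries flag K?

By R7 (it is volatile, it has attribute E): it is aqueous.
By R8 (it carries flag J): it reacts with water.
By R12 (it is inert, it has attribute F): it is neutralized first.
By R15 (it is neutralized first, it has attribute E): it satisfies condition G.
By R17 (it has attribute E, it has marker Q1): it is in category P.
By R20 (it reacts with water, it is aqueous): it requires a fume hood.
By R22 (it is in category Y, it has marker Q1, it is in state W): it satisfies condition H.
By R1 (it satisfies condition G, it is in state W): it is in category D.
By R4 (it requires a fume hood, it is in state C, it carries flag Z): it satisfies condition B.
By R10 (it is in category D): it is light-sensitive.
By R11 (it is light-sensitive, it satisfies condition B, it has attribute E): it has marker T.
By R19 (it satisfies condition H): it is stored cold.
By R6 (it is stored cold, it is in category P): it is labeled.
By R13 (it has marker T, it is labeled): it carries flag K.

Yes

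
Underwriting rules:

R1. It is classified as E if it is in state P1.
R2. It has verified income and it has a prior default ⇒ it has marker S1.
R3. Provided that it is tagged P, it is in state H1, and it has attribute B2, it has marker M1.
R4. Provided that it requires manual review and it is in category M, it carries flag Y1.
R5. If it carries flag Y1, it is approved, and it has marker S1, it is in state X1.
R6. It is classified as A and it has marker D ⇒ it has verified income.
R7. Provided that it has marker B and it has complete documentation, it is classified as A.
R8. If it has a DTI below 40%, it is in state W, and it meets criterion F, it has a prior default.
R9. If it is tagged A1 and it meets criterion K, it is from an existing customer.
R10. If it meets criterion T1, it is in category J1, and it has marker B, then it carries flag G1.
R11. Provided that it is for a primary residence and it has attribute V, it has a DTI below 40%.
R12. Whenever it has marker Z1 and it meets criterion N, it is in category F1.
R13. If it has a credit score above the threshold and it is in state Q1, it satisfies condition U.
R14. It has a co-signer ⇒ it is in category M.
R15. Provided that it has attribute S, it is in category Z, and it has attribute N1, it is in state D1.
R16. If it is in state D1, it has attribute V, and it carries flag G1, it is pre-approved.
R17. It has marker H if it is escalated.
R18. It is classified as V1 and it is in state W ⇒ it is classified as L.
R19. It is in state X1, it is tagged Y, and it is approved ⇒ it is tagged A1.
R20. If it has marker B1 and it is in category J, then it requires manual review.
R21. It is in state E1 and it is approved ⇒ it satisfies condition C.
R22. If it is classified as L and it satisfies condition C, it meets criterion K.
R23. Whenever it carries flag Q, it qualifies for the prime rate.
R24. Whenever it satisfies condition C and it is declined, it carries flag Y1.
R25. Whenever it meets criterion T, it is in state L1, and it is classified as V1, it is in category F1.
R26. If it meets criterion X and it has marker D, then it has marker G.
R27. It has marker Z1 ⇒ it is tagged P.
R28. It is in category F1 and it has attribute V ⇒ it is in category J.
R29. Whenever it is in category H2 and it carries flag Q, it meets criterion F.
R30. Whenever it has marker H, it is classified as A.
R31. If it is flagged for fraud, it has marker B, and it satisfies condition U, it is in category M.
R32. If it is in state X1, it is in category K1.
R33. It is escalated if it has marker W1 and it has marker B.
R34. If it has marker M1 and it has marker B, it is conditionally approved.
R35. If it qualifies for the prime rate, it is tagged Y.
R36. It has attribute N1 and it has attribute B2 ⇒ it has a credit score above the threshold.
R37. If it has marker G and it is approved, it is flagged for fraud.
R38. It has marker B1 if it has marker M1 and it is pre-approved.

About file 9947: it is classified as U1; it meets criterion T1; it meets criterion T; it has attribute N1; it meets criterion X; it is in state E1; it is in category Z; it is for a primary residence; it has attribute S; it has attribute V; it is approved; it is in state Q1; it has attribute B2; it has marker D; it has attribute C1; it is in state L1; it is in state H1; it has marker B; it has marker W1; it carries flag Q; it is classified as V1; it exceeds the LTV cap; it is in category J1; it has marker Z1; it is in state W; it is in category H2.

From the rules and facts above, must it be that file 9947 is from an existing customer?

Yes

By R10 (it meets criterion T1, it is in category J1, it has marker B): it carries flag G1.
By R11 (it is for a primary residence, it has attribute V): it has a DTI below 40%.
By R15 (it has attribute S, it is in category Z, it has attribute N1): it is in state D1.
By R16 (it is in state D1, it has attribute V, it carries flag G1): it is pre-approved.
By R18 (it is classified as V1, it is in state W): it is classified as L.
By R21 (it is in state E1, it is approved): it satisfies condition C.
By R22 (it is classified as L, it satisfies condition C): it meets criterion K.
By R23 (it carries flag Q): it qualifies for the prime rate.
By R25 (it meets criterion T, it is in state L1, it is classified as V1): it is in category F1.
By R26 (it meets criterion X, it has marker D): it has marker G.
By R27 (it has marker Z1): it is tagged P.
By R28 (it is in category F1, it has attribute V): it is in category J.
By R29 (it is in category H2, it carries flag Q): it meets criterion F.
By R33 (it has marker W1, it has marker B): it is escalated.
By R35 (it qualifies for the prime rate): it is tagged Y.
By R36 (it has attribute N1, it has attribute B2): it has a credit score above the threshold.
By R37 (it has marker G, it is approved): it is flagged for fraud.
By R3 (it is tagged P, it is in state H1, it has attribute B2): it has marker M1.
By R8 (it has a DTI below 40%, it is in state W, it meets criterion F): it has a prior default.
By R13 (it has a credit score above the threshold, it is in state Q1): it satisfies condition U.
By R17 (it is escalated): it has marker H.
By R30 (it has marker H): it is classified as A.
By R31 (it is flagged for fraud, it has marker B, it satisfies condition U): it is in category M.
By R38 (it has marker M1, it is pre-approved): it has marker B1.
By R6 (it is classified as A, it has marker D): it has verified income.
By R20 (it has marker B1, it is in category J): it requires manual review.
By R2 (it has verified income, it has a prior default): it has marker S1.
By R4 (it requires manual review, it is in category M): it carries flag Y1.
By R5 (it carries flag Y1, it is approved, it has marker S1): it is in state X1.
By R19 (it is in state X1, it is tagged Y, it is approved): it is tagged A1.
By R9 (it is tagged A1, it meets criterion K): it is from an existing customer.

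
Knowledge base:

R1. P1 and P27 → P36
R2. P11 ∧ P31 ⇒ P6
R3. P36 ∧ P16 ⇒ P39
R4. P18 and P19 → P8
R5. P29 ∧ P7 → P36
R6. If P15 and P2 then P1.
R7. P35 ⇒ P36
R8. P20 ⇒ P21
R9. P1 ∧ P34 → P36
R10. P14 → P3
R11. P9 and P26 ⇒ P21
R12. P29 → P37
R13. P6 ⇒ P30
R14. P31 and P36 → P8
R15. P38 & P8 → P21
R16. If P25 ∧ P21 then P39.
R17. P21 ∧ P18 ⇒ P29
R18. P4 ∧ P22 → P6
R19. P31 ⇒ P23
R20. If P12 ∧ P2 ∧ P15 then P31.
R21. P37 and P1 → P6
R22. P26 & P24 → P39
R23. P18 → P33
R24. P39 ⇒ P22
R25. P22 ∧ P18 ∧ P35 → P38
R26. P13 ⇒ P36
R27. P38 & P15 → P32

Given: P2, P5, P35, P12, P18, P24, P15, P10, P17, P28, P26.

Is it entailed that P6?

P1  (by R6: P15, P2)
P36  (by R7: P35)
P31  (by R20: P12, P2, P15)
P39  (by R22: P26, P24)
P22  (by R24: P39)
P38  (by R25: P22, P18, P35)
P8  (by R14: P31, P36)
P21  (by R15: P38, P8)
P29  (by R17: P21, P18)
P37  (by R12: P29)
P6  (by R21: P37, P1)

Yes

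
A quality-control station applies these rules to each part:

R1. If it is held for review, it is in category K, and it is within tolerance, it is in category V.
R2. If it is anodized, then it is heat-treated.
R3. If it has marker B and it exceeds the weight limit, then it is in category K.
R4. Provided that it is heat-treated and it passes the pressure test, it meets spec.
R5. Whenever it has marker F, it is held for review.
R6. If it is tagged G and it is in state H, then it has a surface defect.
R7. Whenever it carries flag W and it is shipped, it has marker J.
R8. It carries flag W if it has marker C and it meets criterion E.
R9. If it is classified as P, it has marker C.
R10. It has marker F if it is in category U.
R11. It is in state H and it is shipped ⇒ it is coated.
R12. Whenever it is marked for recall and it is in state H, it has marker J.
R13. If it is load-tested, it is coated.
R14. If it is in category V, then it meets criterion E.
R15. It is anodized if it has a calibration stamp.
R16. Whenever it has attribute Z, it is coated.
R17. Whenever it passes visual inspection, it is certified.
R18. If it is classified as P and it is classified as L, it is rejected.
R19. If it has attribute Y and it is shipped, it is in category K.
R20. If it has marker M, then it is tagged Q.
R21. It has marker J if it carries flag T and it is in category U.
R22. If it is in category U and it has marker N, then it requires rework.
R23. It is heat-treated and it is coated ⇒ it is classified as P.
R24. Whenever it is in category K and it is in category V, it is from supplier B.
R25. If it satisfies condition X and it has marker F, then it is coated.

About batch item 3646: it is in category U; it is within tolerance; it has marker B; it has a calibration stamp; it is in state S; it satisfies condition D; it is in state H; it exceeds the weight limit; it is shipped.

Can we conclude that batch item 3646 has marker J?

By R3 (it has marker B, it exceeds the weight limit): it is in category K.
By R10 (it is in category U): it has marker F.
By R11 (it is in state H, it is shipped): it is coated.
By R15 (it has a calibration stamp): it is anodized.
By R2 (it is anodized): it is heat-treated.
By R5 (it has marker F): it is held for review.
By R23 (it is heat-treated, it is coated): it is classified as P.
By R1 (it is held for review, it is in category K, it is within tolerance): it is in category V.
By R9 (it is classified as P): it has marker C.
By R14 (it is in category V): it meets criterion E.
By R8 (it has marker C, it meets criterion E): it carries flag W.
By R7 (it carries flag W, it is shipped): it has marker J.

Yes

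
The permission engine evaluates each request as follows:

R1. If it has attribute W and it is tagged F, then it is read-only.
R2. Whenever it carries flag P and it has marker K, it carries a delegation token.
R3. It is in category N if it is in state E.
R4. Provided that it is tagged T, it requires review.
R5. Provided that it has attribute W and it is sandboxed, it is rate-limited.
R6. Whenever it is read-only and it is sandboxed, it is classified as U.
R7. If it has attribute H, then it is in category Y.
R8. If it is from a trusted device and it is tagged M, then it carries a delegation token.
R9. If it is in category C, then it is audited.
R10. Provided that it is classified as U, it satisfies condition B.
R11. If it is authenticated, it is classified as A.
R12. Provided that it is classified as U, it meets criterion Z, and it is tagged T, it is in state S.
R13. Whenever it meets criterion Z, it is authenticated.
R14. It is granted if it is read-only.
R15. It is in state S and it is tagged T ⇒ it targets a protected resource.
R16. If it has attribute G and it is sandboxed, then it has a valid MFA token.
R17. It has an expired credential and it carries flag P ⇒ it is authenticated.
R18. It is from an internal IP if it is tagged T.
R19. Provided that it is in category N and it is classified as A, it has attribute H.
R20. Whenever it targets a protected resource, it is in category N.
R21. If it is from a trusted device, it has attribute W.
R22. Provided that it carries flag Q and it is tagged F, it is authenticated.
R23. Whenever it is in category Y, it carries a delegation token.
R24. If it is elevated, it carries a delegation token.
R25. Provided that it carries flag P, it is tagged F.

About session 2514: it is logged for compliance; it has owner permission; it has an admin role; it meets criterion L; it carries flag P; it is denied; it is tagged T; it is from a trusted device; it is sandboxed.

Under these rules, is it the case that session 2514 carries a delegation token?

No

Forward chaining from the given facts derives: requires review, is from an internal IP, has attribute W, is tagged F, is read-only, is rate-limited, is classified as U, satisfies condition B, is granted.
Rules concluding "it carries a delegation token": R2 needs "it has marker K"; R8 needs "it is tagged M"; R23 needs "it is in category Y"; R24 needs "it is elevated" — none of these are established.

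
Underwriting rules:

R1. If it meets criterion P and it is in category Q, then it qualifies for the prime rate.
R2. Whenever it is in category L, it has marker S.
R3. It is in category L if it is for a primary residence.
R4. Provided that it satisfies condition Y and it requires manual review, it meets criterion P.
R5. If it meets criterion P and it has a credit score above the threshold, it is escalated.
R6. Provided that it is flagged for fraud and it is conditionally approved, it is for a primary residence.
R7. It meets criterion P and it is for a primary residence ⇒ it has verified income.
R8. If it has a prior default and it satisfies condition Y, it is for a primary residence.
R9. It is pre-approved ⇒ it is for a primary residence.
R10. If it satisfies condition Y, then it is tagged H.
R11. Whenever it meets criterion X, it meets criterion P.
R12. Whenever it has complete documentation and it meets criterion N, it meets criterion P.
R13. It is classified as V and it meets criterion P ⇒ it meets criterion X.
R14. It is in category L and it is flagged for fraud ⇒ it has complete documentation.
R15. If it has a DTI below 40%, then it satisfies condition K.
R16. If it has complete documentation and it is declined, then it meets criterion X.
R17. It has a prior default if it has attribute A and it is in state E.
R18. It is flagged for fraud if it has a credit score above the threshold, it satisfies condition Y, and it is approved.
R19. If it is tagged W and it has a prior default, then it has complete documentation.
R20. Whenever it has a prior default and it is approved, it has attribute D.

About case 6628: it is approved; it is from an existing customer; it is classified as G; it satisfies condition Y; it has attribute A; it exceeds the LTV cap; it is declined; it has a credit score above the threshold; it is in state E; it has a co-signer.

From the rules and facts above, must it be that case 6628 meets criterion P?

Yes

By R17 (it has attribute A, it is in state E): it has a prior default.
By R18 (it has a credit score above the threshold, it satisfies condition Y, it is approved): it is flagged for fraud.
By R8 (it has a prior default, it satisfies condition Y): it is for a primary residence.
By R3 (it is for a primary residence): it is in category L.
By R14 (it is in category L, it is flagged for fraud): it has complete documentation.
By R16 (it has complete documentation, it is declined): it meets criterion X.
By R11 (it meets criterion X): it meets criterion P.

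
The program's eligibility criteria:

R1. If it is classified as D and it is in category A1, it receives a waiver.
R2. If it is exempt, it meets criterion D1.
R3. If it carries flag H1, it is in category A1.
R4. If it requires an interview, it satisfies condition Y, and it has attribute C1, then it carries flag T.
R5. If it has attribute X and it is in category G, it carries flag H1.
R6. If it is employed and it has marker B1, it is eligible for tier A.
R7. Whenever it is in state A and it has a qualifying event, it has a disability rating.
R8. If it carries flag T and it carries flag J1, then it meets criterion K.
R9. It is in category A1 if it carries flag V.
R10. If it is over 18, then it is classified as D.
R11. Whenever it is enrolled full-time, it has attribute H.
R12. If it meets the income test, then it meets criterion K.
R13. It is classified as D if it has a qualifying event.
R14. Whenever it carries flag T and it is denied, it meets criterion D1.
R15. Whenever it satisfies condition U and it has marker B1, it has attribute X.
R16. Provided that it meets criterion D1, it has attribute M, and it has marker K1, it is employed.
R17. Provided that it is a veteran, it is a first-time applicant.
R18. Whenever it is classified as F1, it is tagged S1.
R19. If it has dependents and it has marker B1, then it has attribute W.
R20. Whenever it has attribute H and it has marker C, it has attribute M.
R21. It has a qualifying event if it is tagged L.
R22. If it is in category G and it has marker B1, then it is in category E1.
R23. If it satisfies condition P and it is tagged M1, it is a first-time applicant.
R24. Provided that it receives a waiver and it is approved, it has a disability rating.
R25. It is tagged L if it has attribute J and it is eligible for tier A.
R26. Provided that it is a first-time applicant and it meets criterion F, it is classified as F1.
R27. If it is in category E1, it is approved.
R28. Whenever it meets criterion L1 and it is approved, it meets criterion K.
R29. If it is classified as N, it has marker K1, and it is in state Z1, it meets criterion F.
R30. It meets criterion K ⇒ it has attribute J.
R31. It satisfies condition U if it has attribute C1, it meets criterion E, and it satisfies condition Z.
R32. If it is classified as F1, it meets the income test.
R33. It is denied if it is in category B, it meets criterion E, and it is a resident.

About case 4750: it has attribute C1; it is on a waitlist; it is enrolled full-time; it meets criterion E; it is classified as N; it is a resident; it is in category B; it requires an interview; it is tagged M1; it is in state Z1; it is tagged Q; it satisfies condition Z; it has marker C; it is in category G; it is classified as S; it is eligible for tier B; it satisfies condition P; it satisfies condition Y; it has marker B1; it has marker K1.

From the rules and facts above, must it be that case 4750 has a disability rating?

Yes

By R4 (it requires an interview, it satisfies condition Y, it has attribute C1): it carries flag T.
By R11 (it is enrolled full-time): it has attribute H.
By R20 (it has attribute H, it has marker C): it has attribute M.
By R22 (it is in category G, it has marker B1): it is in category E1.
By R23 (it satisfies condition P, it is tagged M1): it is a first-time applicant.
By R27 (it is in category E1): it is approved.
By R29 (it is classified as N, it has marker K1, it is in state Z1): it meets criterion F.
By R31 (it has attribute C1, it meets criterion E, it satisfies condition Z): it satisfies condition U.
By R33 (it is in category B, it meets criterion E, it is a resident): it is denied.
By R14 (it carries flag T, it is denied): it meets criterion D1.
By R15 (it satisfies condition U, it has marker B1): it has attribute X.
By R16 (it meets criterion D1, it has attribute M, it has marker K1): it is employed.
By R26 (it is a first-time applicant, it meets criterion F): it is classified as F1.
By R32 (it is classified as F1): it meets the income test.
By R5 (it has attribute X, it is in category G): it carries flag H1.
By R6 (it is employed, it has marker B1): it is eligible for tier A.
By R12 (it meets the income test): it meets criterion K.
By R30 (it meets criterion K): it has attribute J.
By R3 (it carries flag H1): it is in category A1.
By R25 (it has attribute J, it is eligible for tier A): it is tagged L.
By R21 (it is tagged L): it has a qualifying event.
By R13 (it has a qualifying event): it is classified as D.
By R1 (it is classified as D, it is in category A1): it receives a waiver.
By R24 (it receives a waiver, it is approved): it has a disability rating.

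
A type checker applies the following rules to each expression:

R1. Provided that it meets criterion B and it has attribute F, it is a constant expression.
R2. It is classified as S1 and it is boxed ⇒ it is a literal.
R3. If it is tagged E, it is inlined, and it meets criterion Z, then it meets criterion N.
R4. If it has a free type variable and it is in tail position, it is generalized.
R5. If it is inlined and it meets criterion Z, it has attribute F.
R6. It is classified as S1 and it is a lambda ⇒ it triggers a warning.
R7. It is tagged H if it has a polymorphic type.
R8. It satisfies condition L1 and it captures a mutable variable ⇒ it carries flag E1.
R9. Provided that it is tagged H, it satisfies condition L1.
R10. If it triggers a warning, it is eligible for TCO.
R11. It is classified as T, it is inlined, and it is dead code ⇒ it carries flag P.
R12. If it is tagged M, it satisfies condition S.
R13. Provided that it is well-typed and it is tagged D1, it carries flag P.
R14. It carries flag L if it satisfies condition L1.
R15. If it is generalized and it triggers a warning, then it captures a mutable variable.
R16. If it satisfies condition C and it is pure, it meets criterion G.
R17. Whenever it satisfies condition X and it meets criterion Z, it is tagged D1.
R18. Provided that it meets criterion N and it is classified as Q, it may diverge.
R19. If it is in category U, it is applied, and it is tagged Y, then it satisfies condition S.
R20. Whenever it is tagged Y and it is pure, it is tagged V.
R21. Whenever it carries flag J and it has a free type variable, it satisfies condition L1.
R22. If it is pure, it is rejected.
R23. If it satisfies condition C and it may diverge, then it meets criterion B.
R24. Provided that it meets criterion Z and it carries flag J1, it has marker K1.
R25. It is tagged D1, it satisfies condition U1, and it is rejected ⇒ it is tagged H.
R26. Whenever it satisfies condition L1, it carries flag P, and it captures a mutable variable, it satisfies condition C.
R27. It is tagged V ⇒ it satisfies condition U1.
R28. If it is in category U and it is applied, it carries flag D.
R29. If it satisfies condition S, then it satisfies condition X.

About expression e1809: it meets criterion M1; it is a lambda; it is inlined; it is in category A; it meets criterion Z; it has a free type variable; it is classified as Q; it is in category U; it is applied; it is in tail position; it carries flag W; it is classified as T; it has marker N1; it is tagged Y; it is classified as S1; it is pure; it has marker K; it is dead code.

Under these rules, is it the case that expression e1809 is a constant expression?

No

Forward chaining from the given facts derives: is generalized, has attribute F, triggers a warning, is eligible for TCO, carries flag P, captures a mutable variable, satisfies condition S, is tagged V, is rejected, satisfies condition U1, carries flag D, satisfies condition X, is tagged D1, is tagged H, satisfies condition L1, carries flag L, satisfies condition C, carries flag E1, meets criterion G.
The only rule concluding "it is a constant expression" is R1, which needs "it meets criterion B"; that is never established.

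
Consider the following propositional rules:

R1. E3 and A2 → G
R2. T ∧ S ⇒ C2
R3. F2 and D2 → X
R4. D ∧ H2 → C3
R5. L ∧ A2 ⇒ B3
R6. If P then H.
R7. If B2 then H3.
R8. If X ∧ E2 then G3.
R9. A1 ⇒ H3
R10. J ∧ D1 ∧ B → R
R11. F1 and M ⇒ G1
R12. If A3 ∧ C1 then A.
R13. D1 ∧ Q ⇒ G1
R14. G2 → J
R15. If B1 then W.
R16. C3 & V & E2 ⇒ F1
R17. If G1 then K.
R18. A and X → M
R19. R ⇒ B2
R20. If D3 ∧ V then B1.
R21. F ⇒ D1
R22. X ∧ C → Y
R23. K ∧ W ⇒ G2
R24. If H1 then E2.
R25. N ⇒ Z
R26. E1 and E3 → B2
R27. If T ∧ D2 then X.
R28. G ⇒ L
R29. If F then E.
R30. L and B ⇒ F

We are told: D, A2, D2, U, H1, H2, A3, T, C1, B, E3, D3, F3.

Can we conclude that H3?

No

Forward chaining from the given facts derives: G, C3, A, E2, X, L, F, B3, G3, M, D1, E.
Rules concluding H3: R7 needs B2; R9 needs A1 — none of these are established.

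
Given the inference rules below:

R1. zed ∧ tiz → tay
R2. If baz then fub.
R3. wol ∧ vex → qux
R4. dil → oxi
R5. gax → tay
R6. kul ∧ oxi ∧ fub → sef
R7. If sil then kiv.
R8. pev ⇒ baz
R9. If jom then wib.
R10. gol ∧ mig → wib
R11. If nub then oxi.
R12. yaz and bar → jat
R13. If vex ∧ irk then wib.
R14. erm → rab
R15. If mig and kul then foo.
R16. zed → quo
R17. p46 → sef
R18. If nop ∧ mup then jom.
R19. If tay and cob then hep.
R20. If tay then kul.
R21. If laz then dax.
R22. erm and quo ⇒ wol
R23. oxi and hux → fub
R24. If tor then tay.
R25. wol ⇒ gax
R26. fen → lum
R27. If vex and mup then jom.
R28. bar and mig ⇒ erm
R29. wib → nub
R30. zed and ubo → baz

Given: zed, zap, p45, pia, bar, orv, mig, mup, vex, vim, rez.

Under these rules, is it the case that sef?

No

Forward chaining from the given facts derives: quo, jom, erm, wib, rab, wol, gax, nub, qux, tay, oxi, kul, foo.
Rules concluding sef: R6 needs fub; R17 needs p46 — none of these are established.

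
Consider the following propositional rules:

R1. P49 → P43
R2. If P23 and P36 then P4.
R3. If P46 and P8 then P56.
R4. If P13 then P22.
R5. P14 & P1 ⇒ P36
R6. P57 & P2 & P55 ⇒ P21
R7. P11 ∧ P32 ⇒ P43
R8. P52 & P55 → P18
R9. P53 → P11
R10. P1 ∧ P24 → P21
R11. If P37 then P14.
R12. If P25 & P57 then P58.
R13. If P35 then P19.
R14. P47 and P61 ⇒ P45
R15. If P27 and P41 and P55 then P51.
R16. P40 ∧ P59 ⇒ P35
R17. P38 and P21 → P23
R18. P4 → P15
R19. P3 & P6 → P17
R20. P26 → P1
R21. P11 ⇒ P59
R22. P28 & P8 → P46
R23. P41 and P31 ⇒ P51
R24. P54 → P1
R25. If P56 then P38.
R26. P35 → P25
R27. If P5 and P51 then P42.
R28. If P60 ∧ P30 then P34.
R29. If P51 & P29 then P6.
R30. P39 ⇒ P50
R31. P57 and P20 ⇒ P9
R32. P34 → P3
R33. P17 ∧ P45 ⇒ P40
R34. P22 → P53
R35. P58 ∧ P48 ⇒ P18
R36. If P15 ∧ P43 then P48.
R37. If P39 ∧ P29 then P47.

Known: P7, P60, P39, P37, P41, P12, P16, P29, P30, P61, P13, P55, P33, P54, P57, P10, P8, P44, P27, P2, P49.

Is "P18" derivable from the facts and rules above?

Forward chaining from the given facts derives: P43, P22, P21, P14, P51, P1, P34, P6, P50, P3, P53, P47, P36, P11, P45, P17, P59, P40, P35, P25, P58, P19.
Rules concluding P18: R8 needs P52; R35 needs P48 — none of these are established.

No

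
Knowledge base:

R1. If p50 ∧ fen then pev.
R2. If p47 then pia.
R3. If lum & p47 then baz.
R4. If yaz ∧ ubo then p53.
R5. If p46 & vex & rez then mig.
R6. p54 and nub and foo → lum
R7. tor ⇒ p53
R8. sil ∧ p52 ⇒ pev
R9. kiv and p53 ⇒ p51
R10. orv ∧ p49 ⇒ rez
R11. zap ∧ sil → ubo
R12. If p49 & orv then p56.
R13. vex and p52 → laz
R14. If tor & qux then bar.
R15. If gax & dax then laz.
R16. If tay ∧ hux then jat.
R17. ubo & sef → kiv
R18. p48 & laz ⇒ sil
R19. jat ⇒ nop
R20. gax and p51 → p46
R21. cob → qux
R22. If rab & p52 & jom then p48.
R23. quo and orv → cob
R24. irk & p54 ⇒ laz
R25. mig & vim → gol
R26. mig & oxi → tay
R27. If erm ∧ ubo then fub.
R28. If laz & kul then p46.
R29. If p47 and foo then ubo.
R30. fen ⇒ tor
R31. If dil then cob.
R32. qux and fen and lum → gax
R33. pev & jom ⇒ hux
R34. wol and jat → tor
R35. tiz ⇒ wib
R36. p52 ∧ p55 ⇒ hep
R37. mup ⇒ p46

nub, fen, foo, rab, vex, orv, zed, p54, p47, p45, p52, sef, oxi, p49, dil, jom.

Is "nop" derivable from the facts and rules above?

Yes

lum  (by R6: p54, nub, foo)
rez  (by R10: orv, p49)
laz  (by R13: vex, p52)
p48  (by R22: rab, p52, jom)
ubo  (by R29: p47, foo)
tor  (by R30: fen)
cob  (by R31: dil)
p53  (by R7: tor)
kiv  (by R17: ubo, sef)
sil  (by R18: p48, laz)
qux  (by R21: cob)
gax  (by R32: qux, fen, lum)
pev  (by R8: sil, p52)
p51  (by R9: kiv, p53)
p46  (by R20: gax, p51)
hux  (by R33: pev, jom)
mig  (by R5: p46, vex, rez)
tay  (by R26: mig, oxi)
jat  (by R16: tay, hux)
nop  (by R19: jat)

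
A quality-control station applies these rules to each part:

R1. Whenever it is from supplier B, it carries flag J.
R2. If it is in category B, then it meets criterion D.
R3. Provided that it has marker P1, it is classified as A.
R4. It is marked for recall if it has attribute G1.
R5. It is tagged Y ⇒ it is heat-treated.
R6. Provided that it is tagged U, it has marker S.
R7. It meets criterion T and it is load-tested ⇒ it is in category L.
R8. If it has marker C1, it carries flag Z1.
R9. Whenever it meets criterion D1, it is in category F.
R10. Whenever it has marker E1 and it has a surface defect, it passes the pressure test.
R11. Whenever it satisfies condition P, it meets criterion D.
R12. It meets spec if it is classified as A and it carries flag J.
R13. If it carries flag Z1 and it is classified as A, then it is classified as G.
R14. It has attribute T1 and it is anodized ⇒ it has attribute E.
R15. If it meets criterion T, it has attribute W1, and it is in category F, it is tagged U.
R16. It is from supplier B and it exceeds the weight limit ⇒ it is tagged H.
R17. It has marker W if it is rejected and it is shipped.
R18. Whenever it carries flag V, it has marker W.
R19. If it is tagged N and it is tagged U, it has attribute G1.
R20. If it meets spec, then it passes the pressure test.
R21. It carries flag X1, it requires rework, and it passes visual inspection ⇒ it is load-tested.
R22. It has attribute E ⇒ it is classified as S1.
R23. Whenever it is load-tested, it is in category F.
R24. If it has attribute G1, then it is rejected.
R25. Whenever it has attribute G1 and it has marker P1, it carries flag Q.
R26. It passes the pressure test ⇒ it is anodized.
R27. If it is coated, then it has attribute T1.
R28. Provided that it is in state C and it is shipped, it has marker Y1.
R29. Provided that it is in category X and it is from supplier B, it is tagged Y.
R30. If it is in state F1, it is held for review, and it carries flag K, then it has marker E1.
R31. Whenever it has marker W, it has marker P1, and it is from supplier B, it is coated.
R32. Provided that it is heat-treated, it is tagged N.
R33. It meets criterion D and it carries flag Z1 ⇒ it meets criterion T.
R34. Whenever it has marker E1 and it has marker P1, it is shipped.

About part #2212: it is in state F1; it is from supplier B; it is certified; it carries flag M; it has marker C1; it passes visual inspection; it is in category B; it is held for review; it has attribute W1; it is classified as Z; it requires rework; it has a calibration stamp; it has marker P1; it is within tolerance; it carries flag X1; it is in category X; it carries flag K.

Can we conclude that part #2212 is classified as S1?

Yes

By R1 (it is from supplier B): it carries flag J.
By R2 (it is in category B): it meets criterion D.
By R3 (it has marker P1): it is classified as A.
By R8 (it has marker C1): it carries flag Z1.
By R12 (it is classified as A, it carries flag J): it meets spec.
By R20 (it meets spec): it passes the pressure test.
By R21 (it carries flag X1, it requires rework, it passes visual inspection): it is load-tested.
By R23 (it is load-tested): it is in category F.
By R26 (it passes the pressure test): it is anodized.
By R29 (it is in category X, it is from supplier B): it is tagged Y.
By R30 (it is in state F1, it is held for review, it carries flag K): it has marker E1.
By R33 (it meets criterion D, it carries flag Z1): it meets criterion T.
By R34 (it has marker E1, it has marker P1): it is shipped.
By R5 (it is tagged Y): it is heat-treated.
By R15 (it meets criterion T, it has attribute W1, it is in category F): it is tagged U.
By R32 (it is heat-treated): it is tagged N.
By R19 (it is tagged N, it is tagged U): it has attribute G1.
By R24 (it has attribute G1): it is rejected.
By R17 (it is rejected, it is shipped): it has marker W.
By R31 (it has marker W, it has marker P1, it is from supplier B): it is coated.
By R27 (it is coated): it has attribute T1.
By R14 (it has attribute T1, it is anodized): it has attribute E.
By R22 (it has attribute E): it is classified as S1.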